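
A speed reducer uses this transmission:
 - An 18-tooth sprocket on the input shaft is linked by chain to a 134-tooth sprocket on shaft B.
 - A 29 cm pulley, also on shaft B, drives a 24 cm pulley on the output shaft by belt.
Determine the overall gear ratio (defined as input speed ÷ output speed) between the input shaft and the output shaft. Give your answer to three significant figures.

Each stage contributes driven/driver: chain 134/18 = 7.4444, belt 24/29 = 0.82759.
Overall: 7.4444 × 0.82759 = 6.1609.

6.16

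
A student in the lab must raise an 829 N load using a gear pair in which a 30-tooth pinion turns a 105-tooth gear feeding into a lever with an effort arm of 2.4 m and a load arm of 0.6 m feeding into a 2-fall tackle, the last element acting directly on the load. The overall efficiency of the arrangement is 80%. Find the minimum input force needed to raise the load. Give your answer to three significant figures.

Gear pair MA = 105/30 = 3.5.
Lever MA = effort arm / load arm = 2.4/0.6 = 4.
Block-and-tackle MA = number of supporting rope parts = 2.
Combined ideal MA = 3.5 × 4 × 2 = 28.
Actual MA = 28 × 0.80 = 22.4.
Effort = load / actual MA = 829 / 22.4 = 37.009 N.

37.0 N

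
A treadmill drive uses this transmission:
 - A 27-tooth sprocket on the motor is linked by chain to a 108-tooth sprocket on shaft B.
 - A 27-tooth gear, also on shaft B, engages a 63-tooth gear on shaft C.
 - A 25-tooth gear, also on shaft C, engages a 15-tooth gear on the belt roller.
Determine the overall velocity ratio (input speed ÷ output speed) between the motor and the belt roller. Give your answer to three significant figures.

5.60

Each stage contributes driven/driver: chain 108/27 = 4, gear mesh 63/27 = 2.3333, gear mesh 15/25 = 0.6.
Overall: 4 × 2.3333 × 0.6 = 5.6.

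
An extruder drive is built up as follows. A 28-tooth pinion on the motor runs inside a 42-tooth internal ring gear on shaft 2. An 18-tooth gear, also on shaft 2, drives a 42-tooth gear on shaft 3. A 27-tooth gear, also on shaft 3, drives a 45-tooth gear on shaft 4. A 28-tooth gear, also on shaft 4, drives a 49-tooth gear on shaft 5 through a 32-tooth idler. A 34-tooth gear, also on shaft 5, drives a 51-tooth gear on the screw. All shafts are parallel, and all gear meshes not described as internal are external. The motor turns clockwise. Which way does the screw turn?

the motor → shaft 2: internal mesh, same direction → CW.
shaft 2 → shaft 3: external mesh, 1 reversal → CCW.
shaft 3 → shaft 4: external mesh, 1 reversal → CW.
shaft 4 → shaft 5: driver → idler → driven is 2 external meshes, 2 reversals → CW.
shaft 5 → the screw: external mesh, 1 reversal → CCW.
5 reversals in total — an odd number — so the screw turns opposite to the motor.

counterclockwise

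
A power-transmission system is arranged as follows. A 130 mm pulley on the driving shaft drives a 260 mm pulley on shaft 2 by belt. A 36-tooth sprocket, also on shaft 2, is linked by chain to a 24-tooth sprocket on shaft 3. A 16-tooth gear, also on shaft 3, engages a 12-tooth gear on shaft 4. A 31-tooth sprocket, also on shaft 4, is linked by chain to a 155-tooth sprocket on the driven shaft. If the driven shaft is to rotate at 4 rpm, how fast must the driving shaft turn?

Overall ratio R = 2 × 0.66667 × 0.75 × 5 = 5.
Required input speed = output speed × R = 4 × 5 = 20 rpm.

20 rpm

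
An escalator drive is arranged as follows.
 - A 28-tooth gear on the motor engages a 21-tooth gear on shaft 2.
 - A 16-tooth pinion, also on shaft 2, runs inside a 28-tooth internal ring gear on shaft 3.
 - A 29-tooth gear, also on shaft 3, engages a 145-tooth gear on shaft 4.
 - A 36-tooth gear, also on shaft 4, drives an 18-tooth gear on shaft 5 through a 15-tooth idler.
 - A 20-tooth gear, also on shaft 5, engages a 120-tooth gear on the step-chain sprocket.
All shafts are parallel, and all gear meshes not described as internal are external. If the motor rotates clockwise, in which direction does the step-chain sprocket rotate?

the motor → shaft 2: external mesh, 1 reversal → CCW.
shaft 2 → shaft 3: internal mesh, same direction → CCW.
shaft 3 → shaft 4: external mesh, 1 reversal → CW.
shaft 4 → shaft 5: driver → idler → driven is 2 external meshes, 2 reversals → CW.
shaft 5 → the step-chain sprocket: external mesh, 1 reversal → CCW.
5 reversals in total — an odd number — so the step-chain sprocket turns opposite to the motor.

counterclockwise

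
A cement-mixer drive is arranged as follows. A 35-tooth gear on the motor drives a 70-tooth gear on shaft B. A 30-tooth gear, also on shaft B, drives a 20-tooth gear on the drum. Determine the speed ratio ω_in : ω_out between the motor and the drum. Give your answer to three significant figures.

Each stage contributes driven/driver: gear mesh 70/35 = 2, gear mesh 20/30 = 0.66667.
Overall: 2 × 0.66667 = 1.3333.

1.33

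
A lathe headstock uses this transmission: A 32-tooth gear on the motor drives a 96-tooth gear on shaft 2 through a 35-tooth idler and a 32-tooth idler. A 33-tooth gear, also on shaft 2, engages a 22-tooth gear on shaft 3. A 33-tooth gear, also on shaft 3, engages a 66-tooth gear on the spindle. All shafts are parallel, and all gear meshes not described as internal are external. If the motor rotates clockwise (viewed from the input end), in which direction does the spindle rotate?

the motor → shaft 2: driver → idler → idler → driven is 3 external meshes, 3 reversals → CCW.
shaft 2 → shaft 3: external mesh, 1 reversal → CW.
shaft 3 → the spindle: external mesh, 1 reversal → CCW.
5 reversals in total — an odd number — so the spindle turns opposite to the motor.

counterclockwise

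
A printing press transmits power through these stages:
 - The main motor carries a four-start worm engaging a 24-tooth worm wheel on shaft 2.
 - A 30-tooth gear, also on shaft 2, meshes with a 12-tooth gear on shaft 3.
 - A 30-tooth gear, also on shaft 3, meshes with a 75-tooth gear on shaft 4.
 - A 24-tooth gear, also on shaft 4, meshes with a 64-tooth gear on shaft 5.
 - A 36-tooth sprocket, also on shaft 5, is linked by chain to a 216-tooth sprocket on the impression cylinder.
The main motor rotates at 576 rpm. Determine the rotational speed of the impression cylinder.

6 rpm

the main motor → shaft 2 (worm, 24/4): 576 ÷ 6 = 96 rpm
shaft 2 → shaft 3 (gear mesh, 12/30): 96 ÷ 0.4 = 240 rpm
shaft 3 → shaft 4 (gear mesh, 75/30): 240 ÷ 2.5 = 96 rpm
shaft 4 → shaft 5 (gear mesh, 64/24): 96 ÷ 2.6667 = 36 rpm
shaft 5 → the impression cylinder (chain, 216/36): 36 ÷ 6 = 6 rpm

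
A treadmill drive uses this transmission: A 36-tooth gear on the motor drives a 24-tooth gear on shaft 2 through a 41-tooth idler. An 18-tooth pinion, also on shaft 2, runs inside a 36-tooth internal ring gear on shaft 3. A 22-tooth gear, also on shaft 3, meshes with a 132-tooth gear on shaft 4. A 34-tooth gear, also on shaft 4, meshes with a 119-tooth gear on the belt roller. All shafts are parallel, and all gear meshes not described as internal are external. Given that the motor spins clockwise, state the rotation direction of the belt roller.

clockwise

the motor → shaft 2: driver → idler → driven is 2 external meshes, 2 reversals → CW.
shaft 2 → shaft 3: internal mesh, same direction → CW.
shaft 3 → shaft 4: external mesh, 1 reversal → CCW.
shaft 4 → the belt roller: external mesh, 1 reversal → CW.
4 reversals in total — an even number — so the belt roller turns the same way as the motor.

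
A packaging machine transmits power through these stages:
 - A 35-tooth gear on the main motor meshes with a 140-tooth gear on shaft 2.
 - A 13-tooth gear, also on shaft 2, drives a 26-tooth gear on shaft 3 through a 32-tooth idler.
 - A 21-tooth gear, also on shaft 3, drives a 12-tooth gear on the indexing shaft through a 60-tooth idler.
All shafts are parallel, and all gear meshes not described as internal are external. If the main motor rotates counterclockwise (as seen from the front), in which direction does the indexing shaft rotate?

the main motor → shaft 2: external mesh, 1 reversal → CW.
shaft 2 → shaft 3: driver → idler → driven is 2 external meshes, 2 reversals → CW.
shaft 3 → the indexing shaft: driver → idler → driven is 2 external meshes, 2 reversals → CW.
5 reversals in total — an odd number — so the indexing shaft turns opposite to the main motor.

clockwise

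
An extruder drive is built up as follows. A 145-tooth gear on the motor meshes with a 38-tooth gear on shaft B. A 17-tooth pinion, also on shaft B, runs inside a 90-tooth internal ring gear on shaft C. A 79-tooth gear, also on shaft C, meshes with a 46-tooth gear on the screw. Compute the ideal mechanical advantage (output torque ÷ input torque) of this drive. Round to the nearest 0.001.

0.808

Each stage contributes driven/driver: gear mesh 38/145 = 0.26207, internal gear 90/17 = 5.2941, gear mesh 46/79 = 0.58228.
Overall: 0.26207 × 5.2941 × 0.58228 = 0.80787.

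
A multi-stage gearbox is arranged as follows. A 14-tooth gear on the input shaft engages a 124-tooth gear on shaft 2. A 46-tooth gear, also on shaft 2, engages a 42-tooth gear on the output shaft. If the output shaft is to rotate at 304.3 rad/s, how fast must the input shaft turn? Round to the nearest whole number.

2461 rad/s

Overall ratio R = 8.8571 × 0.91304 = 8.087.
Required input speed = output speed × R = 304.3 × 8.087 = 2460.9 rad/s.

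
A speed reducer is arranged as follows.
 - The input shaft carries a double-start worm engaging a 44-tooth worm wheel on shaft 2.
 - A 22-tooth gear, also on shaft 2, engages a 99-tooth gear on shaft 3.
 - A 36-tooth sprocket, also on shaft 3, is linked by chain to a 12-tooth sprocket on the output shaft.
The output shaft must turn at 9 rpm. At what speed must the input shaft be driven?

Overall ratio R = 22 × 4.5 × 0.33333 = 33.
Required input speed = output speed × R = 9 × 33 = 297 rpm.

297 rpm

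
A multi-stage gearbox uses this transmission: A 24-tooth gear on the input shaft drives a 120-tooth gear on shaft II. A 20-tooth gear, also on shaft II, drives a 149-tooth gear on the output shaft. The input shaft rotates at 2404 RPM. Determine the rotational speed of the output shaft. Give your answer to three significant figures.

the input shaft → shaft II (gear mesh, 120/24): 2404 ÷ 5 = 480.8 RPM
shaft II → the output shaft (gear mesh, 149/20): 480.8 ÷ 7.45 = 64.537 RPM

64.5 RPM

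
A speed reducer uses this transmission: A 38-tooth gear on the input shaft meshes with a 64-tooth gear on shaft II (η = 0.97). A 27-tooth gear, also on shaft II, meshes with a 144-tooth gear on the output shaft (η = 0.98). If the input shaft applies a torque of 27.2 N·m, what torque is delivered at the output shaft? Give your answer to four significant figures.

232.3 N·m

After the gear mesh (64/38): 27.2 × 1.6842 × 0.97 = 44.436 N·m
After the gear mesh (144/27): 44.436 × 5.3333 × 0.98 = 232.25 N·m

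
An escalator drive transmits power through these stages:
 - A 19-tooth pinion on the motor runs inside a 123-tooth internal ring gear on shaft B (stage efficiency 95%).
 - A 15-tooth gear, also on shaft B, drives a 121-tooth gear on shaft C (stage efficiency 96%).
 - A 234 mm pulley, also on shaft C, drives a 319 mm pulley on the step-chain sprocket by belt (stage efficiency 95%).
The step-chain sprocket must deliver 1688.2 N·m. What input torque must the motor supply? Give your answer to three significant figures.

Overall ratio R = 6.4737 × 8.0667 × 1.3632 = 71.19; overall efficiency η = 0.95 × 0.96 × 0.95 = 0.8664.
Input torque = output torque / (R × η) = 1688.2 / (71.19 × 0.8664) = 27.371 N·m.

27.4 N·m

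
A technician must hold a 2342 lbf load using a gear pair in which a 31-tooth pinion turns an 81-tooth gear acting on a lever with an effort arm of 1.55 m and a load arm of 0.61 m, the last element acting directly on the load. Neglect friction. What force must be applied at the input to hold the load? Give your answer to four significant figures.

352.7 lbf

Gear pair MA = 81/31 = 2.6129.
Lever MA = effort arm / load arm = 1.55/0.61 = 2.541.
Combined ideal MA = 2.6129 × 2.541 = 6.6393.
Effort = load / MA = 2342 / 6.6393 = 352.75 lbf.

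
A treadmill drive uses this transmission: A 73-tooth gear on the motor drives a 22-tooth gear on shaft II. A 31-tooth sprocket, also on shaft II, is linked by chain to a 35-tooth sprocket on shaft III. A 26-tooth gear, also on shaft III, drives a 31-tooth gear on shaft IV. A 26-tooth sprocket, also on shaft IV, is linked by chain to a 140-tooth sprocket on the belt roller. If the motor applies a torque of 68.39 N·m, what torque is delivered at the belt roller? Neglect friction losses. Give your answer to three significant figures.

After the gear mesh (22/73): 68.39 × 0.30137 = 20.611 N·m
After the chain (35/31): 20.611 × 1.129 = 23.27 N·m
After the gear mesh (31/26): 23.27 × 1.1923 = 27.745 N·m
After the chain (140/26): 27.745 × 5.3846 = 149.4 N·m

149 N·m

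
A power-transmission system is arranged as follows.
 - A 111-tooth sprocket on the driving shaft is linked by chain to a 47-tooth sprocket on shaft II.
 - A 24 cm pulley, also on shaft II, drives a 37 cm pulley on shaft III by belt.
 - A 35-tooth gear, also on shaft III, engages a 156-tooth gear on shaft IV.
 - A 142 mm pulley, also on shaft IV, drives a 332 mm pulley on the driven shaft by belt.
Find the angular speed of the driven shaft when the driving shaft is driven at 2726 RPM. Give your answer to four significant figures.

Chain: ratio = 47/111 = 0.42342, so shaft II turns at 2726 / 0.42342 = 6438 RPM.
Belt: ratio = 37/24 = 1.5417, so shaft III turns at 6438 / 1.5417 = 4176 RPM.
Gear mesh: ratio = 156/35 = 4.4571, so shaft IV turns at 4176 / 4.4571 = 936.92 RPM.
Belt: ratio = 332/142 = 2.338, so the driven shaft turns at 936.92 / 2.338 = 400.73 RPM.

400.7 RPM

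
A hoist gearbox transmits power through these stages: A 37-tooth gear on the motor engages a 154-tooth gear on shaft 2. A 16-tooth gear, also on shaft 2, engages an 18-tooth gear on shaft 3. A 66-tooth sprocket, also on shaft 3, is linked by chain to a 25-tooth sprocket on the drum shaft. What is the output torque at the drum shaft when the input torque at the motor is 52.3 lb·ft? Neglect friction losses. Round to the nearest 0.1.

92.8 lb·ft

Gear mesh: ratio = 154/37 = 4.1622; torque at shaft 2 = 52.3 × 4.1622 = 217.68 lb·ft.
Gear mesh: ratio = 18/16 = 1.125; torque at shaft 3 = 217.68 × 1.125 = 244.89 lb·ft.
Chain: ratio = 25/66 = 0.37879; torque at the drum shaft = 244.89 × 0.37879 = 92.762 lb·ft.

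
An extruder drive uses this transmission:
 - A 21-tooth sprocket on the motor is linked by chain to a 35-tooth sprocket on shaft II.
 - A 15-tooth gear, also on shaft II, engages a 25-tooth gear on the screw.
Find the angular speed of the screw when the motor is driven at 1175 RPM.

chain 35/21 = 1.6667 → 1175/1.6667 = 705 RPM
gear mesh 25/15 = 1.6667 → 705/1.6667 = 423 RPM

423 RPM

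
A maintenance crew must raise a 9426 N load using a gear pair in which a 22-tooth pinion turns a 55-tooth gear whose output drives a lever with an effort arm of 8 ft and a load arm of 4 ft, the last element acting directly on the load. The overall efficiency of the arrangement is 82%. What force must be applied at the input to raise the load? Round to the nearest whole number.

Gear pair MA = 55/22 = 2.5.
Lever MA = effort arm / load arm = 8/4 = 2.
Combined ideal MA = 2.5 × 2 = 5.
Actual MA = 5 × 0.82 = 4.1.
Effort = load / actual MA = 9426 / 4.1 = 2299 N.

2299 N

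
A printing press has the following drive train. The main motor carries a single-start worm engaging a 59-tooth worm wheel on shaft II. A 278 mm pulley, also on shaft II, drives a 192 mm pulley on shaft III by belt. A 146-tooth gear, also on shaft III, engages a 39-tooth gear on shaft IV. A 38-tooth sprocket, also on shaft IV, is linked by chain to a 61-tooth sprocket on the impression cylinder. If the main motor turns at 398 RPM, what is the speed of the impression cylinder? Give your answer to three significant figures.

22.8 RPM

the main motor → shaft II (worm, 59/1): 398 ÷ 59 = 6.7458 RPM
shaft II → shaft III (belt, 192/278): 6.7458 ÷ 0.69065 = 9.7673 RPM
shaft III → shaft IV (gear mesh, 39/146): 9.7673 ÷ 0.26712 = 36.565 RPM
shaft IV → the impression cylinder (chain, 61/38): 36.565 ÷ 1.6053 = 22.778 RPM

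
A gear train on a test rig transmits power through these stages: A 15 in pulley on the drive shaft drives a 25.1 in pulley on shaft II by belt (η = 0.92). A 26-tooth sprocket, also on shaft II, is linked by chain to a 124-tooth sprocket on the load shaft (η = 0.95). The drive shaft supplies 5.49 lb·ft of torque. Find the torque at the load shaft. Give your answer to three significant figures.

belt 25.1/15 = 1.6733 → τ = 5.49·1.6733·0.92 = 8.4517 lb·ft
chain 124/26 = 4.7692 → τ = 8.4517·4.7692·0.95 = 38.293 lb·ft

38.3 lb·ft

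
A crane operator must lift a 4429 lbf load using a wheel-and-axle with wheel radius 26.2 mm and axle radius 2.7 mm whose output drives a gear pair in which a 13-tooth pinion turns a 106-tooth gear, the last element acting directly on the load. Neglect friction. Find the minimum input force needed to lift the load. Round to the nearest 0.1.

56.0 lbf

Wheel-and-axle MA = R/r = 26.2/2.7 = 9.7037.
Gear pair MA = 106/13 = 8.1538.
Combined ideal MA = 9.7037 × 8.1538 = 79.123.
Effort = load / MA = 4429 / 79.123 = 55.976 lbf.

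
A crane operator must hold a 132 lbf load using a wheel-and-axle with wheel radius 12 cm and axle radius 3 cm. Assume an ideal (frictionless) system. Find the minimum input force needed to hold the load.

Wheel-and-axle MA = R/r = 12/3 = 4.
Effort = load / MA = 132 / 4 = 33 lbf.

33 lbf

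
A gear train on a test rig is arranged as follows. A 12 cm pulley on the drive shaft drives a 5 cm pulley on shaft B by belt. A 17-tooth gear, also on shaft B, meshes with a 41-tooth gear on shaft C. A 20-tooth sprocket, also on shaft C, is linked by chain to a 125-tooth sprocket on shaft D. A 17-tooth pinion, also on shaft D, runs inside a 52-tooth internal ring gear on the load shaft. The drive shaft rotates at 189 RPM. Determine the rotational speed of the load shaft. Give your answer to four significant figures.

belt 5/12 = 0.41667 → 189/0.41667 = 453.6 RPM
gear mesh 41/17 = 2.4118 → 453.6/2.4118 = 188.08 RPM
chain 125/20 = 6.25 → 188.08/6.25 = 30.092 RPM
internal gear 52/17 = 3.0588 → 30.092/3.0588 = 9.8379 RPM

9.838 RPM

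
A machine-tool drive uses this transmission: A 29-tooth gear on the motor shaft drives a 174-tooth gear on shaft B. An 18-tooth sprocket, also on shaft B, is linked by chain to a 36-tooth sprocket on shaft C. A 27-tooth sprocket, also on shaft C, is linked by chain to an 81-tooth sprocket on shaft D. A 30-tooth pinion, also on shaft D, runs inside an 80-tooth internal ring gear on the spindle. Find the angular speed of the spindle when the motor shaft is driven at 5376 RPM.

Gear mesh: ratio = 174/29 = 6, so shaft B turns at 5376 / 6 = 896 RPM.
Chain: ratio = 36/18 = 2, so shaft C turns at 896 / 2 = 448 RPM.
Chain: ratio = 81/27 = 3, so shaft D turns at 448 / 3 = 149.33 RPM.
Internal gear: ratio = 80/30 = 2.6667, so the spindle turns at 149.33 / 2.6667 = 56 RPM.

56 RPM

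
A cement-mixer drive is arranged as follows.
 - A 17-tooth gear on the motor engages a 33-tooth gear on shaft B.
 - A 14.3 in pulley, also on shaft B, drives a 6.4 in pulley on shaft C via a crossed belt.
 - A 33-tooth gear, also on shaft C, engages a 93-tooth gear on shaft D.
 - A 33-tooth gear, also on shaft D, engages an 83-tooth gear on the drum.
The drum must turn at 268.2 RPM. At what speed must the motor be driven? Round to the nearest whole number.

1652 RPM

Overall ratio R = 1.9412 × 0.44755 × 2.8182 × 2.5152 = 6.158.
Required input speed = output speed × R = 268.2 × 6.158 = 1651.6 RPM.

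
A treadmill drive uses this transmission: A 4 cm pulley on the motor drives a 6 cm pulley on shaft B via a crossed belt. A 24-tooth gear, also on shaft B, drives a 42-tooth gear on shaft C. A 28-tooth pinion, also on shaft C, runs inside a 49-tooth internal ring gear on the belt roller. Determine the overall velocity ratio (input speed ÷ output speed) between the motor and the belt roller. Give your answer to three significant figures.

4.59

Each stage contributes driven/driver: belt 6/4 = 1.5, gear mesh 42/24 = 1.75, internal gear 49/28 = 1.75.
Overall: 1.5 × 1.75 × 1.75 = 4.5938.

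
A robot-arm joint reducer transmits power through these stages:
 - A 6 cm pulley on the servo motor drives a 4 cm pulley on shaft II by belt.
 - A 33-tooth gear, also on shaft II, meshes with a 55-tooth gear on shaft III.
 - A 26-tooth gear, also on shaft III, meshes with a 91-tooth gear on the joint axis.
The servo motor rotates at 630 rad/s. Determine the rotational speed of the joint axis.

belt 4/6 = 0.66667 → 630/0.66667 = 945 rad/s
gear mesh 55/33 = 1.6667 → 945/1.6667 = 567 rad/s
gear mesh 91/26 = 3.5 → 567/3.5 = 162 rad/s

162 rad/s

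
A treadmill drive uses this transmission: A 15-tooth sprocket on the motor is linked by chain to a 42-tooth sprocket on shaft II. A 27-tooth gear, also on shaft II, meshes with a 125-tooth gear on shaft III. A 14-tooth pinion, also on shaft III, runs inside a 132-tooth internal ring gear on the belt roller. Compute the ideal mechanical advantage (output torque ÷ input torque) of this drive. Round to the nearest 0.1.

122.2

Each stage contributes driven/driver: chain 42/15 = 2.8, gear mesh 125/27 = 4.6296, internal gear 132/14 = 9.4286.
Overall: 2.8 × 4.6296 × 9.4286 = 122.22.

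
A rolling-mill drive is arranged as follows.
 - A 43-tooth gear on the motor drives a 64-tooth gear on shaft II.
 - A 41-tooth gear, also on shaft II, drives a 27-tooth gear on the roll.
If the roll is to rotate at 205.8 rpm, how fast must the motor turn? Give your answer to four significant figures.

Overall ratio R = 1.4884 × 0.65854 = 0.98015.
Required input speed = output speed × R = 205.8 × 0.98015 = 201.71 rpm.

201.7 rpm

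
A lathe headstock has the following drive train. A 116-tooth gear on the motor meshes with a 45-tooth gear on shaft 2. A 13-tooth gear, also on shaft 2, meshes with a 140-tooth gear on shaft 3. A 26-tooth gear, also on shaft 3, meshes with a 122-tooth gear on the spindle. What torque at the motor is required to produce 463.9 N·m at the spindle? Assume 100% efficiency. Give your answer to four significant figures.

23.66 N·m

Overall ratio R = 0.38793 × 10.769 × 4.6923 = 19.603.
Input torque = output torque / R = 463.9 / 19.603 = 23.665 N·m.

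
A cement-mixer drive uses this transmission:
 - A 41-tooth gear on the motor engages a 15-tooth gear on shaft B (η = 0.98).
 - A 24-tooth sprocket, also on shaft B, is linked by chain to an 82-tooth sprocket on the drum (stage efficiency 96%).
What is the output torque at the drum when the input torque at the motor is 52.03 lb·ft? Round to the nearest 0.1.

61.2 lb·ft

Gear mesh: ratio = 15/41 = 0.36585; torque at shaft B = 52.03 × 0.36585 × 0.98 = 18.655 lb·ft.
Chain: ratio = 82/24 = 3.4167; torque at the drum = 18.655 × 3.4167 × 0.96 = 61.187 lb·ft.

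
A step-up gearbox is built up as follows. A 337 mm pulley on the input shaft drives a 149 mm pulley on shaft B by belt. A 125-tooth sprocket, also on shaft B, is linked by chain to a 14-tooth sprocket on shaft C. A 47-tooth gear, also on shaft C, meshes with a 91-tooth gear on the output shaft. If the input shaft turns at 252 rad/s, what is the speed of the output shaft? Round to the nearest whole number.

belt 149/337 = 0.44214 → 252/0.44214 = 569.96 rad/s
chain 14/125 = 0.112 → 569.96/0.112 = 5088.9 rad/s
gear mesh 91/47 = 1.9362 → 5088.9/1.9362 = 2628.3 rad/s

2628 rad/s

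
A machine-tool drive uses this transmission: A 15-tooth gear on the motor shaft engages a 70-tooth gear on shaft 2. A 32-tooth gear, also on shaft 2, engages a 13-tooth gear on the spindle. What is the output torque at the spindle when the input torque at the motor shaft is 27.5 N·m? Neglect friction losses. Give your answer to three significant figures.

Gear mesh: ratio = 70/15 = 4.6667; torque at shaft 2 = 27.5 × 4.6667 = 128.33 N·m.
Gear mesh: ratio = 13/32 = 0.40625; torque at the spindle = 128.33 × 0.40625 = 52.135 N·m.

52.1 N·m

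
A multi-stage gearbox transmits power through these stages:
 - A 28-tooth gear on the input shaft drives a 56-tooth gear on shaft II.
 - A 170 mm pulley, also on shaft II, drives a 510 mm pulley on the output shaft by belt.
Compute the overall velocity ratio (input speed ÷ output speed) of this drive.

6

Each stage contributes driven/driver: gear mesh 56/28 = 2, belt 510/170 = 3.
Overall: 2 × 3 = 6.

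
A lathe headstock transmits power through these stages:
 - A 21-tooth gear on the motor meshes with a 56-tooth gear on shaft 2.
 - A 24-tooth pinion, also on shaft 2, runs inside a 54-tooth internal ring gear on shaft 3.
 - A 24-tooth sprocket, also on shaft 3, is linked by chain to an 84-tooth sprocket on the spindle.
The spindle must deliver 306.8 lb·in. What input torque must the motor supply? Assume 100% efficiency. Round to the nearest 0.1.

Overall ratio R = 2.6667 × 2.25 × 3.5 = 21.
Input torque = output torque / R = 306.8 / 21 = 14.61 lb·in.

14.6 lb·in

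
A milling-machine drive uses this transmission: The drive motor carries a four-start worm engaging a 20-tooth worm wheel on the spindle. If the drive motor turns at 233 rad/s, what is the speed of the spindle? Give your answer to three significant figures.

46.6 rad/s

the drive motor → the spindle (worm, 20/4): 233 ÷ 5 = 46.6 rad/s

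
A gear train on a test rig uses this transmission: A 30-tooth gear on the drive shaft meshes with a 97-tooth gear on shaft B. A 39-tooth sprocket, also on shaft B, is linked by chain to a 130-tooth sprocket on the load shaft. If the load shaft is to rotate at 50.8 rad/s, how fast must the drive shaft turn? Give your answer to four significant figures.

Overall ratio R = 3.2333 × 3.3333 = 10.778.
Required input speed = output speed × R = 50.8 × 10.778 = 547.51 rad/s.

547.5 rad/s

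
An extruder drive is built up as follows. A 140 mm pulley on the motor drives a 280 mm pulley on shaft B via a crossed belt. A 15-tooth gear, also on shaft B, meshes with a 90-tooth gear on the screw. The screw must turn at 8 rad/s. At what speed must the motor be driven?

96 rad/s

Overall ratio R = 2 × 6 = 12.
Required input speed = output speed × R = 8 × 12 = 96 rad/s.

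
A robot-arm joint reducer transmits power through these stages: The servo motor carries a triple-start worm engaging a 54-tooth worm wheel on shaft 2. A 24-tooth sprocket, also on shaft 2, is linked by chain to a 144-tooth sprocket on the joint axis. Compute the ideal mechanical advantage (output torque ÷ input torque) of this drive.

108

Each stage contributes driven/driver: worm 54/3 = 18, chain 144/24 = 6.
Overall: 18 × 6 = 108.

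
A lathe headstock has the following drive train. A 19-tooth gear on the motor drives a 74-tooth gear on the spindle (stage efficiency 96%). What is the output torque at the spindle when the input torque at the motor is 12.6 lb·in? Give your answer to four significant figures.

Gear mesh: ratio = 74/19 = 3.8947; torque at the spindle = 12.6 × 3.8947 × 0.96 = 47.111 lb·in.

47.11 lb·in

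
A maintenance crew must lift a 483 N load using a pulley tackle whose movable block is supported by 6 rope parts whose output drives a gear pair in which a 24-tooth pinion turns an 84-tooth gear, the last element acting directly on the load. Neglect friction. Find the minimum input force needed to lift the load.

23 N

Block-and-tackle MA = number of supporting rope parts = 6.
Gear pair MA = 84/24 = 3.5.
Combined ideal MA = 6 × 3.5 = 21.
Effort = load / MA = 483 / 21 = 23 N.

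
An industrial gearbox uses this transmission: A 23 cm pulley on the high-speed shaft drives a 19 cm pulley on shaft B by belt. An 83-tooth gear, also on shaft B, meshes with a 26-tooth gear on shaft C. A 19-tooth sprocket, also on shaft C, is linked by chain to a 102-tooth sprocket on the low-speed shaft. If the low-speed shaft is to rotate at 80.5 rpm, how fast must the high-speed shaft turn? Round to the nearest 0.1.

111.8 rpm

Overall ratio R = 0.82609 × 0.31325 × 5.3684 = 1.3892.
Required input speed = output speed × R = 80.5 × 1.3892 = 111.83 rpm.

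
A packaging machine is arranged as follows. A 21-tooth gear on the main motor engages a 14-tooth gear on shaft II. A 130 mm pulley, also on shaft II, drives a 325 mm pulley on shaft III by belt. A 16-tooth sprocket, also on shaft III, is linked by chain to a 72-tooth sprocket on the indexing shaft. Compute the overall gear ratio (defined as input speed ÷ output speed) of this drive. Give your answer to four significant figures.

7.500

Each stage contributes driven/driver: gear mesh 14/21 = 0.66667, belt 325/130 = 2.5, chain 72/16 = 4.5.
Overall: 0.66667 × 2.5 × 4.5 = 7.5.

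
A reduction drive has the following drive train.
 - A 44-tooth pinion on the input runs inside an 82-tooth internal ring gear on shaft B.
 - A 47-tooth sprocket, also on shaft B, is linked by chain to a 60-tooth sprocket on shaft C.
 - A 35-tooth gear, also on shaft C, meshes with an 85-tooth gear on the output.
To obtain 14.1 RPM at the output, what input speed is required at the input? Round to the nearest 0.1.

81.5 RPM

Overall ratio R = 1.8636 × 1.2766 × 2.4286 = 5.7778.
Required input speed = output speed × R = 14.1 × 5.7778 = 81.468 RPM.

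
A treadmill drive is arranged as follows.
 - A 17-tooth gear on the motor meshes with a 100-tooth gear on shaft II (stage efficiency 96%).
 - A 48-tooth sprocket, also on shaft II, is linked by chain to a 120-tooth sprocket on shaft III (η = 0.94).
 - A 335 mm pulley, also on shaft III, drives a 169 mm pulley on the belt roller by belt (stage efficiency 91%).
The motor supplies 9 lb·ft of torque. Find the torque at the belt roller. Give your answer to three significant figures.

54.8 lb·ft

Gear mesh: ratio = 100/17 = 5.8824; torque at shaft II = 9 × 5.8824 × 0.96 = 50.824 lb·ft.
Chain: ratio = 120/48 = 2.5; torque at shaft III = 50.824 × 2.5 × 0.94 = 119.44 lb·ft.
Belt: ratio = 169/335 = 0.50448; torque at the belt roller = 119.44 × 0.50448 × 0.91 = 54.83 lb·ft.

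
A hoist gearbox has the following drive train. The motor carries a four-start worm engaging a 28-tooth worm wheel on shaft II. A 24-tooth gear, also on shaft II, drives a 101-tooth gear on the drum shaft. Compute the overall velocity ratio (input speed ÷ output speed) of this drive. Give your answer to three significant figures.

Each stage contributes driven/driver: worm 28/4 = 7, gear mesh 101/24 = 4.2083.
Overall: 7 × 4.2083 = 29.458.

29.5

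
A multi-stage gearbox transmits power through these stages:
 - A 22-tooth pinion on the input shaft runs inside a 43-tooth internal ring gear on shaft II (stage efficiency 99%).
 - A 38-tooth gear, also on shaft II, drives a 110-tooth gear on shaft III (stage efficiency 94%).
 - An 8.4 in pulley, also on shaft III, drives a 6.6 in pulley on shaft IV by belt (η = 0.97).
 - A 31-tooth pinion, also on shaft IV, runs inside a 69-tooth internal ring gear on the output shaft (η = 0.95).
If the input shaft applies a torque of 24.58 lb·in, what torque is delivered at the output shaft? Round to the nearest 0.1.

internal gear 43/22 = 1.9545 → τ = 24.58·1.9545·0.99 = 47.562 lb·in
gear mesh 110/38 = 2.8947 → τ = 47.562·2.8947·0.94 = 129.42 lb·in
belt 6.6/8.4 = 0.78571 → τ = 129.42·0.78571·0.97 = 98.636 lb·in
internal gear 69/31 = 2.2258 → τ = 98.636·2.2258·0.95 = 208.57 lb·in

208.6 lb·in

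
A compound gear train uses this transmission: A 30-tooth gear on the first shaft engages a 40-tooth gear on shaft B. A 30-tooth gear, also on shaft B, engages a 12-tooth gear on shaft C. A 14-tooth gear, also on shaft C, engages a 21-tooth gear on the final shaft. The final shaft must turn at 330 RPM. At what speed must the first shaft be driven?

264 RPM

Overall ratio R = 1.3333 × 0.4 × 1.5 = 0.8.
Required input speed = output speed × R = 330 × 0.8 = 264 RPM.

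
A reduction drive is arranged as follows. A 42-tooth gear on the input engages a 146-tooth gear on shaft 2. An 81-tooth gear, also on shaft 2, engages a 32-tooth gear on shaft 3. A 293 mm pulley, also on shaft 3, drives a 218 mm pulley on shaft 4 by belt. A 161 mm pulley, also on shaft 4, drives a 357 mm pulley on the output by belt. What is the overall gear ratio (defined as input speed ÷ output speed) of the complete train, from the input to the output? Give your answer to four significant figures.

Each stage contributes driven/driver: gear mesh 146/42 = 3.4762, gear mesh 32/81 = 0.39506, belt 218/293 = 0.74403, belt 357/161 = 2.2174.
Overall: 3.4762 × 0.39506 × 0.74403 × 2.2174 = 2.2657.

2.266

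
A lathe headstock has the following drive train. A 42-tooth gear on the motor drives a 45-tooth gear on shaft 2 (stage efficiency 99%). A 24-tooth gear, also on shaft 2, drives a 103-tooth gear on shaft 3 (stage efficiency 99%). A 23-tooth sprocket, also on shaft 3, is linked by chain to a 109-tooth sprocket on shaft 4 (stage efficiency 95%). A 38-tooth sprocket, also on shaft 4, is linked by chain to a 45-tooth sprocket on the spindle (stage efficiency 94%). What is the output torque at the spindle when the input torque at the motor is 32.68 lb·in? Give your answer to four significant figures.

738.1 lb·in

gear mesh 45/42 = 1.0714 → τ = 32.68·1.0714·0.99 = 34.664 lb·in
gear mesh 103/24 = 4.2917 → τ = 34.664·4.2917·0.99 = 147.28 lb·in
chain 109/23 = 4.7391 → τ = 147.28·4.7391·0.95 = 663.08 lb·in
chain 45/38 = 1.1842 → τ = 663.08·1.1842·0.94 = 738.11 lb·in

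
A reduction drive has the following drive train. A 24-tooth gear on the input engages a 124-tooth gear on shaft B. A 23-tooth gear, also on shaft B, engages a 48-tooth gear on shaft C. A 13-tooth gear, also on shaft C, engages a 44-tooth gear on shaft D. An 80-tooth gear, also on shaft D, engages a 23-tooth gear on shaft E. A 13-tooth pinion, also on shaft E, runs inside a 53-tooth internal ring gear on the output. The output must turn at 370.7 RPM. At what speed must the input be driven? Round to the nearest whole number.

15857 RPM

Overall ratio R = 5.1667 × 2.087 × 3.3846 × 0.2875 × 4.0769 = 42.776.
Required input speed = output speed × R = 370.7 × 42.776 = 15857 RPM.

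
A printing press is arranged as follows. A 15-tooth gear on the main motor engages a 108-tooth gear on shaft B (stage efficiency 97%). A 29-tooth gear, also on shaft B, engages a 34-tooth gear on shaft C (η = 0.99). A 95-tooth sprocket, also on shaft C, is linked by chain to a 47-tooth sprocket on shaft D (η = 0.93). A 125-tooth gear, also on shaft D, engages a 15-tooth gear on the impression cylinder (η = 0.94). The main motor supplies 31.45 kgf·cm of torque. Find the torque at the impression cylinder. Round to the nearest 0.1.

After the gear mesh (108/15): 31.45 × 7.2 × 0.97 = 219.65 kgf·cm
After the gear mesh (34/29): 219.65 × 1.1724 × 0.99 = 254.94 kgf·cm
After the chain (47/95): 254.94 × 0.49474 × 0.93 = 117.3 kgf·cm
After the gear mesh (15/125): 117.3 × 0.12 × 0.94 = 13.231 kgf·cm

13.2 kgf·cm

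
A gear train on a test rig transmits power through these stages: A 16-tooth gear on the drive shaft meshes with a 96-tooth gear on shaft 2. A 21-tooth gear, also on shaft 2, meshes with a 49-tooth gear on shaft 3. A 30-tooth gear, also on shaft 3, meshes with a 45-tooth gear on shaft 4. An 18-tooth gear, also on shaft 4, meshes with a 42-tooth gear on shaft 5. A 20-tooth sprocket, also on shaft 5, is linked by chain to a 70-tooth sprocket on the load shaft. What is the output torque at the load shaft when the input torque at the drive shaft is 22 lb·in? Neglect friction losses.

3773 lb·in

After the gear mesh (96/16): 22 × 6 = 132 lb·in
After the gear mesh (49/21): 132 × 2.3333 = 308 lb·in
After the gear mesh (45/30): 308 × 1.5 = 462 lb·in
After the gear mesh (42/18): 462 × 2.3333 = 1078 lb·in
After the chain (70/20): 1078 × 3.5 = 3773 lb·in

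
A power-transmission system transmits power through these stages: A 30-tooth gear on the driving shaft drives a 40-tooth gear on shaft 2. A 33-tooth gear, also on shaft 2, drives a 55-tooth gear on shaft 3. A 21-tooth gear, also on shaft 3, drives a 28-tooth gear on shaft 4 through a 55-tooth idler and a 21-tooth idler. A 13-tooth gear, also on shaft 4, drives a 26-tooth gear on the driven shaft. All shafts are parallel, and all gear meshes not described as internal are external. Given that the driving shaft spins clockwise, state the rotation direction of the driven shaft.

clockwise

the driving shaft → shaft 2: external mesh, 1 reversal → CCW.
shaft 2 → shaft 3: external mesh, 1 reversal → CW.
shaft 3 → shaft 4: driver → idler → idler → driven is 3 external meshes, 3 reversals → CCW.
shaft 4 → the driven shaft: external mesh, 1 reversal → CW.
6 reversals in total — an even number — so the driven shaft turns the same way as the driving shaft.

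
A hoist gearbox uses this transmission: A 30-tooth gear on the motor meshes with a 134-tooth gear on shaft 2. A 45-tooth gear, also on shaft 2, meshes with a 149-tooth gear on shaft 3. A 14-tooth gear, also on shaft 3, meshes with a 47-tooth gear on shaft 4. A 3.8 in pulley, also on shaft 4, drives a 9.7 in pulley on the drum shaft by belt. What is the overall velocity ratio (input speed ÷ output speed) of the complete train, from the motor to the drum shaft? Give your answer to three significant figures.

127

Each stage contributes driven/driver: gear mesh 134/30 = 4.4667, gear mesh 149/45 = 3.3111, gear mesh 47/14 = 3.3571, belt 9.7/3.8 = 2.5526.
Overall: 4.4667 × 3.3111 × 3.3571 × 2.5526 = 126.74.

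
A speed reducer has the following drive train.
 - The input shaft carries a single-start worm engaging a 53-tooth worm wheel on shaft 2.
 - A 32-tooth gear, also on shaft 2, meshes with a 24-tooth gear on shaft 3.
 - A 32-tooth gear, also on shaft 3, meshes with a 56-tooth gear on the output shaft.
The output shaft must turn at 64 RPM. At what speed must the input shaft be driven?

Overall ratio R = 53 × 0.75 × 1.75 = 69.562.
Required input speed = output speed × R = 64 × 69.562 = 4452 RPM.

4452 RPM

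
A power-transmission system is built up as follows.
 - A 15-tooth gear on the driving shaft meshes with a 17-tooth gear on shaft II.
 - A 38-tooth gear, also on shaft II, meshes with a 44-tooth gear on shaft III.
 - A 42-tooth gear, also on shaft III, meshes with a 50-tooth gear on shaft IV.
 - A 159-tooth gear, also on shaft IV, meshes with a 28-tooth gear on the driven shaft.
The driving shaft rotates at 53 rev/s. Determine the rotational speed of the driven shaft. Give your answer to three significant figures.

193 rev/s

gear mesh 17/15 = 1.1333 → 53/1.1333 = 46.765 rev/s
gear mesh 44/38 = 1.1579 → 46.765/1.1579 = 40.388 rev/s
gear mesh 50/42 = 1.1905 → 40.388/1.1905 = 33.926 rev/s
gear mesh 28/159 = 0.1761 → 33.926/0.1761 = 192.65 rev/s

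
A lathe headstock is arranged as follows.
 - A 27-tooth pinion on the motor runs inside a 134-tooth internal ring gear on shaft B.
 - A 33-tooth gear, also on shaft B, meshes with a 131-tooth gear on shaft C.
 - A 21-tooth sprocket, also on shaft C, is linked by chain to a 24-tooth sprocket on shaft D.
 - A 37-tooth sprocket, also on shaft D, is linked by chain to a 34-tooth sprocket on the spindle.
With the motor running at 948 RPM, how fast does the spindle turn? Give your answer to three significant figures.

Internal gear: ratio = 134/27 = 4.963, so shaft B turns at 948 / 4.963 = 191.01 RPM.
Gear mesh: ratio = 131/33 = 3.9697, so shaft C turns at 191.01 / 3.9697 = 48.118 RPM.
Chain: ratio = 24/21 = 1.1429, so shaft D turns at 48.118 / 1.1429 = 42.103 RPM.
Chain: ratio = 34/37 = 0.91892, so the spindle turns at 42.103 / 0.91892 = 45.818 RPM.

45.8 RPM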